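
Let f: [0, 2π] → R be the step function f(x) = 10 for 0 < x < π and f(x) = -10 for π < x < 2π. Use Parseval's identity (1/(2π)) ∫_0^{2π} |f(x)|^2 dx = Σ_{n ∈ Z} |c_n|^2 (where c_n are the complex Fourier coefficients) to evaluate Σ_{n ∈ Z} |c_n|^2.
Σ |c_n|^2 = 100

Parseval equates the L^2 energy of f (normalised by 1/(2π)) with the ℓ^2 sum of its Fourier coefficients: (1/(2π)) ∫_0^{2π} |f|^2 = Σ |c_n|^2.
Compute the left side: (1/(2π)) [∫_0^π 10^2 dx + ∫_π^{2π} (-10)^2 dx] = (1/(2π)) · (100π + 100π) = (100 + 100)/2 = 100.
So Σ_{n ∈ Z} |c_n|^2 = 100.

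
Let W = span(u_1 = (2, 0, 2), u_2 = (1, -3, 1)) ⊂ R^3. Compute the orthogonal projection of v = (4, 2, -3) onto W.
proj_W(v) = (1/2, 2, 1/2)

Set up U = [u_1 | ... | u_2] ∈ R^(3×2). The projector onto W = col(U) is P = U (U^T U)^(-1) U^T.
Compute U^T U =
  [8, 4]
  [4, 11],
and U^T v = (2, -5).
Solve U^T U · c = U^T v for the coefficients: c = (7/12, -2/3). The projection is proj_W(v) = U c.
Check: (v - proj_W(v)) · u_1 = 0  (should be 0).
Check: (v - proj_W(v)) · u_2 = 0  (should be 0).
Result: proj_W(v) = (1/2, 2, 1/2).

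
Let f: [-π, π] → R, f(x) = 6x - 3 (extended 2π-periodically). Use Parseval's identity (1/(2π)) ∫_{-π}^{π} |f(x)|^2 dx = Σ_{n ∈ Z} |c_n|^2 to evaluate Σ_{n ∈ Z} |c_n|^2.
Σ |c_n|^2 = 12π^2 + 9

Expand and integrate term by term over [-π, π]:
  ∫ (6x)^2 dx = 36·(2π^3/3); ∫ 2·6·(-3)·x dx = 0 (odd integrand); ∫ (-3)^2 dx = 9·2π.
So (1/(2π)) ∫_{-π}^{π} (6x - 3)^2 dx = 36π^2/3 + 9 = 12π^2 + 9.
Parseval ⇒ Σ |c_n|^2 = 12π^2 + 9.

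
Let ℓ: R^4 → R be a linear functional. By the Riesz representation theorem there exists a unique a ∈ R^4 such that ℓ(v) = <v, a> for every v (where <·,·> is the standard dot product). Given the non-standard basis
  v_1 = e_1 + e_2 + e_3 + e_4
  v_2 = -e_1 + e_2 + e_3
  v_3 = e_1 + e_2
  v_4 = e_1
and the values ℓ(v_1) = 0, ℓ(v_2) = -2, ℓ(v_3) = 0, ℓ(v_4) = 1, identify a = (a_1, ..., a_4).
a = (1, -1, 0, 0)

Write a = (a_1, ..., a_4) in the standard basis. For each basis vector v_i, ℓ(v_i) = <v_i, a> is a linear equation in the a_j's. Collect the n equations into a matrix system V a = ℓ, where row i of V is v_i (expressed in the standard basis). Since V is invertible (lower-triangular with 1s on the diagonal, up to permutation), solve by back-substitution:
  V =
[[1, 1, 1, 1],
 [-1, 1, 1, 0],
 [1, 1, 0, 0],
 [1, 0, 0, 0]]
  V a = (0, -2, 0, 1)
Solving gives a = (1, -1, 0, 0).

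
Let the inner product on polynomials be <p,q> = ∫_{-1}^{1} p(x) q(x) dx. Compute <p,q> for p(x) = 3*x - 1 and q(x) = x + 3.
<p,q> = -4

Expand the product: p(x)·q(x) = 3*x^2 + 8*x - 3.
∫_{-1}^{1} of each monomial x^k gives [2/(k+1) if k even, 0 if k odd]. Integrating term-by-term (or equivalently evaluating the antiderivative F(x) = x^3 + 4*x^2 - 3*x at the endpoints):
  F(1) − F(−1) = 2 − (6) = -4.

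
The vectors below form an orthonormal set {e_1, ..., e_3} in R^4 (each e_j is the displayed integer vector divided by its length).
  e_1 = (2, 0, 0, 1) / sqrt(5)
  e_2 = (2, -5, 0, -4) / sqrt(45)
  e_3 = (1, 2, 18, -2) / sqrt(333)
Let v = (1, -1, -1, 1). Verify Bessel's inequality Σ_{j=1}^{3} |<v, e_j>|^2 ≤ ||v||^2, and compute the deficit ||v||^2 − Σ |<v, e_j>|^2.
Σ |<v, e_j>|^2 = 123/37; ||v||^2 = 4; deficit = 25/37

Write each e_j = u_j / sqrt(<u_j, u_j>) where u_j is the displayed integer vector. Then <v, e_j> = <v, u_j> / sqrt(<u_j, u_j>), so |<v, e_j>|^2 = <v, u_j>^2 / <u_j, u_j>.
Coefficients: <v, e_1> = 3/sqrt(5), <v, e_2> = 3/sqrt(45), <v, e_3> = -21/sqrt(333).
Square and sum: Σ |<v, e_j>|^2 = 123/37.
Compute ||v||^2 = v·v = 4.
Deficit = 4 − 123/37 = 25/37 ≥ 0, confirming Bessel's inequality. (The deficit equals ||v − Σ <v,e_j> e_j||^2, the squared distance from v to span{e_j}.)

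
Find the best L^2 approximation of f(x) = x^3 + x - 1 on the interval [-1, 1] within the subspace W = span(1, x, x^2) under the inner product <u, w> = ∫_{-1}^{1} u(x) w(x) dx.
g(x) = 8*x/5 - 1

The best approximation g ∈ W is the orthogonal projection of f onto W. Writing g = a_0 + a_1 x + a_2 x^2, the coefficients solve the normal equations G · a = b where
  G_{ij} = <φ_i, φ_j> and b_i = <f, φ_i>, with φ_0 = 1, φ_1 = x, φ_2 = x^2.
G =
  [2, 0, 2/3]
  [0, 2/3, 0]
  [2/3, 0, 2/5],
b = (-2, 16/15, -2/3).
Solving gives a_0 = -1, a_1 = 8/5, a_2 = 0, so
  g(x) = 8*x/5 - 1.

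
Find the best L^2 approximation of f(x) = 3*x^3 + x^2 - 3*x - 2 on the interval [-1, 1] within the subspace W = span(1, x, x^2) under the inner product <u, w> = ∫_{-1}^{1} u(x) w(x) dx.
g(x) = x^2 - 6*x/5 - 2

The best approximation g ∈ W is the orthogonal projection of f onto W. Writing g = a_0 + a_1 x + a_2 x^2, the coefficients solve the normal equations G · a = b where
  G_{ij} = <φ_i, φ_j> and b_i = <f, φ_i>, with φ_0 = 1, φ_1 = x, φ_2 = x^2.
G =
  [2, 0, 2/3]
  [0, 2/3, 0]
  [2/3, 0, 2/5],
b = (-10/3, -4/5, -14/15).
Solving gives a_0 = -2, a_1 = -6/5, a_2 = 1, so
  g(x) = x^2 - 6*x/5 - 2.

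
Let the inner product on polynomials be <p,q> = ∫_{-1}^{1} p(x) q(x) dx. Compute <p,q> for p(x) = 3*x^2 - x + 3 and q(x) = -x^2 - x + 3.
<p,q> = 322/15

Expand the product: p(x)·q(x) = -3*x^4 - 2*x^3 + 7*x^2 - 6*x + 9.
∫_{-1}^{1} of each monomial x^k gives [2/(k+1) if k even, 0 if k odd]. Integrating term-by-term (or equivalently evaluating the antiderivative F(x) = -3*x^5/5 - x^4/2 + 7*x^3/3 - 3*x^2 + 9*x at the endpoints):
  F(1) − F(−1) = 217/30 − (-427/30) = 322/15.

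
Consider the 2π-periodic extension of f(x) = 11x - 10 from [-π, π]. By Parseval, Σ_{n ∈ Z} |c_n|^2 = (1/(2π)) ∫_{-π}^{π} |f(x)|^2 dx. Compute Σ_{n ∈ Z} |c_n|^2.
Σ |c_n|^2 = 121π^2/3 + 100

Expand and integrate term by term over [-π, π]:
  ∫ (11x)^2 dx = 121·(2π^3/3); ∫ 2·11·(-10)·x dx = 0 (odd integrand); ∫ (-10)^2 dx = 100·2π.
So (1/(2π)) ∫_{-π}^{π} (11x - 10)^2 dx = 121π^2/3 + 100 = 121π^2/3 + 100.
Parseval ⇒ Σ |c_n|^2 = 121π^2/3 + 100.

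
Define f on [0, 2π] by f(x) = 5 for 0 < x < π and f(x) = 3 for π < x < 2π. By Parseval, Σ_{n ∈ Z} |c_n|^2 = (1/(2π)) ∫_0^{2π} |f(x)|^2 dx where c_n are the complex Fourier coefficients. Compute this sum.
Σ |c_n|^2 = 17

Parseval equates the L^2 energy of f (normalised by 1/(2π)) with the ℓ^2 sum of its Fourier coefficients: (1/(2π)) ∫_0^{2π} |f|^2 = Σ |c_n|^2.
Compute the left side: (1/(2π)) [∫_0^π 5^2 dx + ∫_π^{2π} 3^2 dx] = (1/(2π)) · (25π + 9π) = (25 + 9)/2 = 17.
So Σ_{n ∈ Z} |c_n|^2 = 17.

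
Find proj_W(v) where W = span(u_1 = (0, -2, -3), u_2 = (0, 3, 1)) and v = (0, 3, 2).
proj_W(v) = (0, 3, 2)

Set up U = [u_1 | ... | u_2] ∈ R^(3×2). The projector onto W = col(U) is P = U (U^T U)^(-1) U^T.
Compute U^T U =
  [13, -9]
  [-9, 10],
and U^T v = (-12, 11).
Solve U^T U · c = U^T v for the coefficients: c = (-3/7, 5/7). The projection is proj_W(v) = U c.
Check: (v - proj_W(v)) · u_1 = 0  (should be 0).
Check: (v - proj_W(v)) · u_2 = 0  (should be 0).
Result: proj_W(v) = (0, 3, 2).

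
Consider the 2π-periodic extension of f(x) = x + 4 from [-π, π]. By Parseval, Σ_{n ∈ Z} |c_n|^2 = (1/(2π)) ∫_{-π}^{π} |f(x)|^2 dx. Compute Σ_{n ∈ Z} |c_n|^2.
Σ |c_n|^2 = π^2/3 + 16

Expand and integrate term by term over [-π, π]:
  ∫ (x)^2 dx = 1·(2π^3/3); ∫ 2·1·(4)·x dx = 0 (odd integrand); ∫ 4^2 dx = 16·2π.
So (1/(2π)) ∫_{-π}^{π} (x + 4)^2 dx = 1π^2/3 + 16 = π^2/3 + 16.
Parseval ⇒ Σ |c_n|^2 = π^2/3 + 16.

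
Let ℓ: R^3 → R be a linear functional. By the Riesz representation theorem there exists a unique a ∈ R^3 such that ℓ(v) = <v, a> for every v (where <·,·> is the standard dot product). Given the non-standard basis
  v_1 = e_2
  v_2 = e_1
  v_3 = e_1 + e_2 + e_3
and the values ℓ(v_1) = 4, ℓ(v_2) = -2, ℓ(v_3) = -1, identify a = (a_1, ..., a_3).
a = (-2, 4, -3)

Write a = (a_1, ..., a_3) in the standard basis. For each basis vector v_i, ℓ(v_i) = <v_i, a> is a linear equation in the a_j's. Collect the n equations into a matrix system V a = ℓ, where row i of V is v_i (expressed in the standard basis). Since V is invertible (lower-triangular with 1s on the diagonal, up to permutation), solve by back-substitution:
  V =
[[0, 1, 0],
 [1, 0, 0],
 [1, 1, 1]]
  V a = (4, -2, -1)
Solving gives a = (-2, 4, -3).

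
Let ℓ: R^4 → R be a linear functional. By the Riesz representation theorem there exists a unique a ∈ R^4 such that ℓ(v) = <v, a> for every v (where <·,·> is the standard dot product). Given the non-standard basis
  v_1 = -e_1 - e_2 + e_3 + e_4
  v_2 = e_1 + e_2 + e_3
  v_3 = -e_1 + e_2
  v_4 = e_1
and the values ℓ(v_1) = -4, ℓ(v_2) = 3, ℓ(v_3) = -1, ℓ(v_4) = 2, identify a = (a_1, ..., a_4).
a = (2, 1, 0, -1)

Write a = (a_1, ..., a_4) in the standard basis. For each basis vector v_i, ℓ(v_i) = <v_i, a> is a linear equation in the a_j's. Collect the n equations into a matrix system V a = ℓ, where row i of V is v_i (expressed in the standard basis). Since V is invertible (lower-triangular with 1s on the diagonal, up to permutation), solve by back-substitution:
  V =
[[-1, -1, 1, 1],
 [1, 1, 1, 0],
 [-1, 1, 0, 0],
 [1, 0, 0, 0]]
  V a = (-4, 3, -1, 2)
Solving gives a = (2, 1, 0, -1).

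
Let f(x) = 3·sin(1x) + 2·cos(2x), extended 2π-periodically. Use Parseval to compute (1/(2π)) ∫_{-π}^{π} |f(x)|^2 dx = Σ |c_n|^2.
Σ |c_n|^2 = 13/2

Expand |f|^2 and use orthogonality of {sin(nx), cos(mx)} on [-π, π]:
  ∫_{-π}^{π} sin(nx)^2 dx = π, ∫ cos(mx)^2 dx = π, and cross terms integrate to 0.
So ∫_{-π}^{π} f(x)^2 dx = 3^2 · π + 2^2 · π = (9 + 4)π.
Divide by 2π: (9 + 4)/2 = 13/2.
By Parseval, this equals Σ |c_n|^2.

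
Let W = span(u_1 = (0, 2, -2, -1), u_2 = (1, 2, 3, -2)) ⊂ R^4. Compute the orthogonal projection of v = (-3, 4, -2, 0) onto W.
proj_W(v) = (-1/18, 23/9, -17/6, -11/9)

Set up U = [u_1 | ... | u_2] ∈ R^(4×2). The projector onto W = col(U) is P = U (U^T U)^(-1) U^T.
Compute U^T U =
  [9, 0]
  [0, 18],
and U^T v = (12, -1).
Solve U^T U · c = U^T v for the coefficients: c = (4/3, -1/18). The projection is proj_W(v) = U c.
Check: (v - proj_W(v)) · u_1 = 0  (should be 0).
Check: (v - proj_W(v)) · u_2 = 0  (should be 0).
Result: proj_W(v) = (-1/18, 23/9, -17/6, -11/9).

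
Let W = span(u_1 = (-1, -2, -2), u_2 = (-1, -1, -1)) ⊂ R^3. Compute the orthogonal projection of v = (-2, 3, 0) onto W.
proj_W(v) = (-2, 3/2, 3/2)

Set up U = [u_1 | ... | u_2] ∈ R^(3×2). The projector onto W = col(U) is P = U (U^T U)^(-1) U^T.
Compute U^T U =
  [9, 5]
  [5, 3],
and U^T v = (-4, -1).
Solve U^T U · c = U^T v for the coefficients: c = (-7/2, 11/2). The projection is proj_W(v) = U c.
Check: (v - proj_W(v)) · u_1 = 0  (should be 0).
Check: (v - proj_W(v)) · u_2 = 0  (should be 0).
Result: proj_W(v) = (-2, 3/2, 3/2).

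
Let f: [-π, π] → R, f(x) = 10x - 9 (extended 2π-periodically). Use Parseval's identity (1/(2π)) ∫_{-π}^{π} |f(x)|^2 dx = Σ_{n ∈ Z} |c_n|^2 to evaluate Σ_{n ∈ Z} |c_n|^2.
Σ |c_n|^2 = 100π^2/3 + 81

Expand and integrate term by term over [-π, π]:
  ∫ (10x)^2 dx = 100·(2π^3/3); ∫ 2·10·(-9)·x dx = 0 (odd integrand); ∫ (-9)^2 dx = 81·2π.
So (1/(2π)) ∫_{-π}^{π} (10x - 9)^2 dx = 100π^2/3 + 81 = 100π^2/3 + 81.
Parseval ⇒ Σ |c_n|^2 = 100π^2/3 + 81.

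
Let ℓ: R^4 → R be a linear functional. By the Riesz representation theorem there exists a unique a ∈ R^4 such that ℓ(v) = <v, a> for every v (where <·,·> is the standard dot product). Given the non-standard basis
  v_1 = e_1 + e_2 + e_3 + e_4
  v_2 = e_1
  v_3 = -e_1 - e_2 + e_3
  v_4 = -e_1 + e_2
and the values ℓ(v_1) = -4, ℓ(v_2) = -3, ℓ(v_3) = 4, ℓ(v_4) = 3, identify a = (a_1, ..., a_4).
a = (-3, 0, 1, -2)

Write a = (a_1, ..., a_4) in the standard basis. For each basis vector v_i, ℓ(v_i) = <v_i, a> is a linear equation in the a_j's. Collect the n equations into a matrix system V a = ℓ, where row i of V is v_i (expressed in the standard basis). Since V is invertible (lower-triangular with 1s on the diagonal, up to permutation), solve by back-substitution:
  V =
[[1, 1, 1, 1],
 [1, 0, 0, 0],
 [-1, -1, 1, 0],
 [-1, 1, 0, 0]]
  V a = (-4, -3, 4, 3)
Solving gives a = (-3, 0, 1, -2).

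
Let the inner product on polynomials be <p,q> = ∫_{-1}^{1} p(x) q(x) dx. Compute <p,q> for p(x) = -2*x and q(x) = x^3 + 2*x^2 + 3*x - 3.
<p,q> = -24/5

Expand the product: p(x)·q(x) = -2*x^4 - 4*x^3 - 6*x^2 + 6*x.
∫_{-1}^{1} of each monomial x^k gives [2/(k+1) if k even, 0 if k odd]. Integrating term-by-term (or equivalently evaluating the antiderivative F(x) = -2*x^5/5 - x^4 - 2*x^3 + 3*x^2 at the endpoints):
  F(1) − F(−1) = -2/5 − (22/5) = -24/5.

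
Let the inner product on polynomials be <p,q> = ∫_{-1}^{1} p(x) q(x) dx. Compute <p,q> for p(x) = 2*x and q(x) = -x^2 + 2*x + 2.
<p,q> = 8/3

Expand the product: p(x)·q(x) = -2*x^3 + 4*x^2 + 4*x.
∫_{-1}^{1} of each monomial x^k gives [2/(k+1) if k even, 0 if k odd]. Integrating term-by-term (or equivalently evaluating the antiderivative F(x) = -x^4/2 + 4*x^3/3 + 2*x^2 at the endpoints):
  F(1) − F(−1) = 17/6 − (1/6) = 8/3.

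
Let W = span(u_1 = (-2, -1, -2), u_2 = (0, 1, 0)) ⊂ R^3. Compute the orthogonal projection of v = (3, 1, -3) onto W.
proj_W(v) = (0, 1, 0)

Set up U = [u_1 | ... | u_2] ∈ R^(3×2). The projector onto W = col(U) is P = U (U^T U)^(-1) U^T.
Compute U^T U =
  [9, -1]
  [-1, 1],
and U^T v = (-1, 1).
Solve U^T U · c = U^T v for the coefficients: c = (0, 1). The projection is proj_W(v) = U c.
Check: (v - proj_W(v)) · u_1 = 0  (should be 0).
Check: (v - proj_W(v)) · u_2 = 0  (should be 0).
Result: proj_W(v) = (0, 1, 0).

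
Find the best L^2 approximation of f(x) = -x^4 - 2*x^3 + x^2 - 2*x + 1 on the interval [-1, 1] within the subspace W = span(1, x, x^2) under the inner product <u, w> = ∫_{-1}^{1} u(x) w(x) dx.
g(x) = x^2/7 - 16*x/5 + 38/35

The best approximation g ∈ W is the orthogonal projection of f onto W. Writing g = a_0 + a_1 x + a_2 x^2, the coefficients solve the normal equations G · a = b where
  G_{ij} = <φ_i, φ_j> and b_i = <f, φ_i>, with φ_0 = 1, φ_1 = x, φ_2 = x^2.
G =
  [2, 0, 2/3]
  [0, 2/3, 0]
  [2/3, 0, 2/5],
b = (34/15, -32/15, 82/105).
Solving gives a_0 = 38/35, a_1 = -16/5, a_2 = 1/7, so
  g(x) = x^2/7 - 16*x/5 + 38/35.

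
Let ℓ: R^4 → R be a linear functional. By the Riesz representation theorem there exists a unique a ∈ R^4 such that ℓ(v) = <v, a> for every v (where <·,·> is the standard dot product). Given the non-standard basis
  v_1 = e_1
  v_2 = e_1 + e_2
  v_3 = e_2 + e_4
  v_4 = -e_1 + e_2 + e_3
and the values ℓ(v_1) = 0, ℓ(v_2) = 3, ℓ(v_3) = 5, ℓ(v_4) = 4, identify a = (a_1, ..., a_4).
a = (0, 3, 1, 2)

Write a = (a_1, ..., a_4) in the standard basis. For each basis vector v_i, ℓ(v_i) = <v_i, a> is a linear equation in the a_j's. Collect the n equations into a matrix system V a = ℓ, where row i of V is v_i (expressed in the standard basis). Since V is invertible (lower-triangular with 1s on the diagonal, up to permutation), solve by back-substitution:
  V =
[[1, 0, 0, 0],
 [1, 1, 0, 0],
 [0, 1, 0, 1],
 [-1, 1, 1, 0]]
  V a = (0, 3, 5, 4)
Solving gives a = (0, 3, 1, 2).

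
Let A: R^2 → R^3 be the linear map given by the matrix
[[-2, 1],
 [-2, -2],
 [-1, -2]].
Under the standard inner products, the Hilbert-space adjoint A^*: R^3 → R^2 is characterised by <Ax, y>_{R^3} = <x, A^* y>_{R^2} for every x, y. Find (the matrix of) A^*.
A^* = A^T =
[[-2, -2, -1],
 [1, -2, -2]]

For real matrices with standard dot products, the defining identity <Ax, y> = <x, A^* y> gives (Ax)^T y = x^T (A^*) y, i.e. x^T A^T y = x^T (A^*) y. Since this holds for all x, y, we must have A^* = A^T. Therefore
A^* =
[[-2, -2, -1],
 [1, -2, -2]].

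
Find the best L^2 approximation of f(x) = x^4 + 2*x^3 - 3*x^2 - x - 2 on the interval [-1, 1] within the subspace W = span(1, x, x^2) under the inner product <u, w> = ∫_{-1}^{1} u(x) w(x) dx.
g(x) = -15*x^2/7 + x/5 - 73/35

The best approximation g ∈ W is the orthogonal projection of f onto W. Writing g = a_0 + a_1 x + a_2 x^2, the coefficients solve the normal equations G · a = b where
  G_{ij} = <φ_i, φ_j> and b_i = <f, φ_i>, with φ_0 = 1, φ_1 = x, φ_2 = x^2.
G =
  [2, 0, 2/3]
  [0, 2/3, 0]
  [2/3, 0, 2/5],
b = (-28/5, 2/15, -236/105).
Solving gives a_0 = -73/35, a_1 = 1/5, a_2 = -15/7, so
  g(x) = -15*x^2/7 + x/5 - 73/35.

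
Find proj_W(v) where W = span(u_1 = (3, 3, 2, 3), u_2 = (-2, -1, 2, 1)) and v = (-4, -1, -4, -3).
proj_W(v) = (-40/17, -47/17, -50/17, -61/17)

Set up U = [u_1 | ... | u_2] ∈ R^(4×2). The projector onto W = col(U) is P = U (U^T U)^(-1) U^T.
Compute U^T U =
  [31, -2]
  [-2, 10],
and U^T v = (-32, -2).
Solve U^T U · c = U^T v for the coefficients: c = (-18/17, -7/17). The projection is proj_W(v) = U c.
Check: (v - proj_W(v)) · u_1 = 0  (should be 0).
Check: (v - proj_W(v)) · u_2 = 0  (should be 0).
Result: proj_W(v) = (-40/17, -47/17, -50/17, -61/17).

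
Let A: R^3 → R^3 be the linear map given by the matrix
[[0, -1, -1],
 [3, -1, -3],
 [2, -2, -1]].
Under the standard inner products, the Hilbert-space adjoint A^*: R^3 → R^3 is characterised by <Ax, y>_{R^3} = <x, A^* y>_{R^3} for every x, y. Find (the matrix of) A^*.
A^* = A^T =
[[0, 3, 2],
 [-1, -1, -2],
 [-1, -3, -1]]

For real matrices with standard dot products, the defining identity <Ax, y> = <x, A^* y> gives (Ax)^T y = x^T (A^*) y, i.e. x^T A^T y = x^T (A^*) y. Since this holds for all x, y, we must have A^* = A^T. Therefore
A^* =
[[0, 3, 2],
 [-1, -1, -2],
 [-1, -3, -1]].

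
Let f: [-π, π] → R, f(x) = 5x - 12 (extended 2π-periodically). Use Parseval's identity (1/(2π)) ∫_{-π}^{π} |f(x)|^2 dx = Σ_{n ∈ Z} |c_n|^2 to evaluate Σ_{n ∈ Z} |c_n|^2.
Σ |c_n|^2 = 25π^2/3 + 144

Expand and integrate term by term over [-π, π]:
  ∫ (5x)^2 dx = 25·(2π^3/3); ∫ 2·5·(-12)·x dx = 0 (odd integrand); ∫ (-12)^2 dx = 144·2π.
So (1/(2π)) ∫_{-π}^{π} (5x - 12)^2 dx = 25π^2/3 + 144 = 25π^2/3 + 144.
Parseval ⇒ Σ |c_n|^2 = 25π^2/3 + 144.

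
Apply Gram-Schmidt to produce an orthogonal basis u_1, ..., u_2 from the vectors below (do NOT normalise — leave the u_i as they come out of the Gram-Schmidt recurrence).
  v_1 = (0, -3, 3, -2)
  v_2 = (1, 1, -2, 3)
Orthogonal basis:
  u_1 = (0, -3, 3, -2)
  u_2 = (1, -23/22, 1/22, 18/11)

Apply the Gram-Schmidt recurrence
  u_1 = v_1
  u_i = v_i − Σ_{j<i} ((v_i · u_j) / (u_j · u_j)) · u_j.

Step by step this gives:
  u_1 = (0, -3, 3, -2)
  u_2 = (1, -23/22, 1/22, 18/11)

Orthogonality check:
  u_2 · u_1 = 0 (should be 0)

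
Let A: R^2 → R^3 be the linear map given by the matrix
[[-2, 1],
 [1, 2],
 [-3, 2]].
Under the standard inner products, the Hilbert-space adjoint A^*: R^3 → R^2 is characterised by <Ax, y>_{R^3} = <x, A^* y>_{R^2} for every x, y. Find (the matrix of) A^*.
A^* = A^T =
[[-2, 1, -3],
 [1, 2, 2]]

For real matrices with standard dot products, the defining identity <Ax, y> = <x, A^* y> gives (Ax)^T y = x^T (A^*) y, i.e. x^T A^T y = x^T (A^*) y. Since this holds for all x, y, we must have A^* = A^T. Therefore
A^* =
[[-2, 1, -3],
 [1, 2, 2]].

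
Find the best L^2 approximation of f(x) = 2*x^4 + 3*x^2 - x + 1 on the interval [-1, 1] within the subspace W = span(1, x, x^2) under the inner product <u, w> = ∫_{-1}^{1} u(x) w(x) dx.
g(x) = 33*x^2/7 - x + 29/35

The best approximation g ∈ W is the orthogonal projection of f onto W. Writing g = a_0 + a_1 x + a_2 x^2, the coefficients solve the normal equations G · a = b where
  G_{ij} = <φ_i, φ_j> and b_i = <f, φ_i>, with φ_0 = 1, φ_1 = x, φ_2 = x^2.
G =
  [2, 0, 2/3]
  [0, 2/3, 0]
  [2/3, 0, 2/5],
b = (24/5, -2/3, 256/105).
Solving gives a_0 = 29/35, a_1 = -1, a_2 = 33/7, so
  g(x) = 33*x^2/7 - x + 29/35.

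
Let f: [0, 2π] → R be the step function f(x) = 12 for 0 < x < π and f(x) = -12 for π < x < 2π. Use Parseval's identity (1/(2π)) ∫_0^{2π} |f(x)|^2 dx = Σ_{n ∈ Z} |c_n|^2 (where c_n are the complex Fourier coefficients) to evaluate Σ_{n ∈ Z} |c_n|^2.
Σ |c_n|^2 = 144

Parseval equates the L^2 energy of f (normalised by 1/(2π)) with the ℓ^2 sum of its Fourier coefficients: (1/(2π)) ∫_0^{2π} |f|^2 = Σ |c_n|^2.
Compute the left side: (1/(2π)) [∫_0^π 12^2 dx + ∫_π^{2π} (-12)^2 dx] = (1/(2π)) · (144π + 144π) = (144 + 144)/2 = 144.
So Σ_{n ∈ Z} |c_n|^2 = 144.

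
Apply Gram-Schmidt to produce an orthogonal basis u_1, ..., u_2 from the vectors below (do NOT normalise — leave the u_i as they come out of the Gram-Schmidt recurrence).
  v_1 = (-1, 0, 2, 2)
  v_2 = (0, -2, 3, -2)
Orthogonal basis:
  u_1 = (-1, 0, 2, 2)
  u_2 = (2/9, -2, 23/9, -22/9)

Apply the Gram-Schmidt recurrence
  u_1 = v_1
  u_i = v_i − Σ_{j<i} ((v_i · u_j) / (u_j · u_j)) · u_j.

Step by step this gives:
  u_1 = (-1, 0, 2, 2)
  u_2 = (2/9, -2, 23/9, -22/9)

Orthogonality check:
  u_2 · u_1 = 0 (should be 0)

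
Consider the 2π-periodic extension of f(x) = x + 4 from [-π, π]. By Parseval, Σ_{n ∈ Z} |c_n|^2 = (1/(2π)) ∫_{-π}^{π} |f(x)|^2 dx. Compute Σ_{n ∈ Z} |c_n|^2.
Σ |c_n|^2 = π^2/3 + 16

Expand and integrate term by term over [-π, π]:
  ∫ (x)^2 dx = 1·(2π^3/3); ∫ 2·1·(4)·x dx = 0 (odd integrand); ∫ 4^2 dx = 16·2π.
So (1/(2π)) ∫_{-π}^{π} (x + 4)^2 dx = 1π^2/3 + 16 = π^2/3 + 16.
Parseval ⇒ Σ |c_n|^2 = π^2/3 + 16.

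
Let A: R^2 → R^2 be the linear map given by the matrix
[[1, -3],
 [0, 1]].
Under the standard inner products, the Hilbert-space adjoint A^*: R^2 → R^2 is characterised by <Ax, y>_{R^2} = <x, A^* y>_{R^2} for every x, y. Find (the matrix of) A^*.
A^* = A^T =
[[1, 0],
 [-3, 1]]

For real matrices with standard dot products, the defining identity <Ax, y> = <x, A^* y> gives (Ax)^T y = x^T (A^*) y, i.e. x^T A^T y = x^T (A^*) y. Since this holds for all x, y, we must have A^* = A^T. Therefore
A^* =
[[1, 0],
 [-3, 1]].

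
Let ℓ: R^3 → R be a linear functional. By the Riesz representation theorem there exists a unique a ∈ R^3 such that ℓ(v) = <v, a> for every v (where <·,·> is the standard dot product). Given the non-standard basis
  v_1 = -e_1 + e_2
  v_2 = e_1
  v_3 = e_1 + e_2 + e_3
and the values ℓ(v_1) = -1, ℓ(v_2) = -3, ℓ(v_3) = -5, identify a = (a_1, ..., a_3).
a = (-3, -4, 2)

Write a = (a_1, ..., a_3) in the standard basis. For each basis vector v_i, ℓ(v_i) = <v_i, a> is a linear equation in the a_j's. Collect the n equations into a matrix system V a = ℓ, where row i of V is v_i (expressed in the standard basis). Since V is invertible (lower-triangular with 1s on the diagonal, up to permutation), solve by back-substitution:
  V =
[[-1, 1, 0],
 [1, 0, 0],
 [1, 1, 1]]
  V a = (-1, -3, -5)
Solving gives a = (-3, -4, 2).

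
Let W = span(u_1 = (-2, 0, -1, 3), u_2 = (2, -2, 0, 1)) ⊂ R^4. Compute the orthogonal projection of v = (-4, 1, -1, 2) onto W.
proj_W(v) = (-448/125, 194/125, -127/125, 284/125)

Set up U = [u_1 | ... | u_2] ∈ R^(4×2). The projector onto W = col(U) is P = U (U^T U)^(-1) U^T.
Compute U^T U =
  [14, -1]
  [-1, 9],
and U^T v = (15, -8).
Solve U^T U · c = U^T v for the coefficients: c = (127/125, -97/125). The projection is proj_W(v) = U c.
Check: (v - proj_W(v)) · u_1 = 0  (should be 0).
Check: (v - proj_W(v)) · u_2 = 0  (should be 0).
Result: proj_W(v) = (-448/125, 194/125, -127/125, 284/125).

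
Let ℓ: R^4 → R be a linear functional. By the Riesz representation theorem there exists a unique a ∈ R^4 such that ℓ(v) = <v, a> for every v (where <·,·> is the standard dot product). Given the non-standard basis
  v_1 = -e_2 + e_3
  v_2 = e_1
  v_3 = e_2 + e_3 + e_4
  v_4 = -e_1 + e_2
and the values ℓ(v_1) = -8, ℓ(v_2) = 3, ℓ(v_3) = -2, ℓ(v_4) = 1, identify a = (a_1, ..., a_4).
a = (3, 4, -4, -2)

Write a = (a_1, ..., a_4) in the standard basis. For each basis vector v_i, ℓ(v_i) = <v_i, a> is a linear equation in the a_j's. Collect the n equations into a matrix system V a = ℓ, where row i of V is v_i (expressed in the standard basis). Since V is invertible (lower-triangular with 1s on the diagonal, up to permutation), solve by back-substitution:
  V =
[[0, -1, 1, 0],
 [1, 0, 0, 0],
 [0, 1, 1, 1],
 [-1, 1, 0, 0]]
  V a = (-8, 3, -2, 1)
Solving gives a = (3, 4, -4, -2).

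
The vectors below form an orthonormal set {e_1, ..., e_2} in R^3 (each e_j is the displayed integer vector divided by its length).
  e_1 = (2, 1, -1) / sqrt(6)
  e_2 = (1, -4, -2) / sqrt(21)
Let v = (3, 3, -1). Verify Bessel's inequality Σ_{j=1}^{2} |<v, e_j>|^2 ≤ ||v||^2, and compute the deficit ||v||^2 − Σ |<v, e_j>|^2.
Σ |<v, e_j>|^2 = 19; ||v||^2 = 19; deficit = 0

Write each e_j = u_j / sqrt(<u_j, u_j>) where u_j is the displayed integer vector. Then <v, e_j> = <v, u_j> / sqrt(<u_j, u_j>), so |<v, e_j>|^2 = <v, u_j>^2 / <u_j, u_j>.
Coefficients: <v, e_1> = 10/sqrt(6), <v, e_2> = -7/sqrt(21).
Square and sum: Σ |<v, e_j>|^2 = 19.
Compute ||v||^2 = v·v = 19.
Deficit = 19 − 19 = 0 ≥ 0, confirming Bessel's inequality. (The deficit equals ||v − Σ <v,e_j> e_j||^2, the squared distance from v to span{e_j}.)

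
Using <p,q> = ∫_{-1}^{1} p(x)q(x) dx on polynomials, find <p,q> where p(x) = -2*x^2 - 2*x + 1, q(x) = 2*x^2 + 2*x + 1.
<p,q> = -34/15

Expand the product: p(x)·q(x) = -4*x^4 - 8*x^3 - 4*x^2 + 1.
∫_{-1}^{1} of each monomial x^k gives [2/(k+1) if k even, 0 if k odd]. Integrating term-by-term (or equivalently evaluating the antiderivative F(x) = -4*x^5/5 - 2*x^4 - 4*x^3/3 + x at the endpoints):
  F(1) − F(−1) = -47/15 − (-13/15) = -34/15.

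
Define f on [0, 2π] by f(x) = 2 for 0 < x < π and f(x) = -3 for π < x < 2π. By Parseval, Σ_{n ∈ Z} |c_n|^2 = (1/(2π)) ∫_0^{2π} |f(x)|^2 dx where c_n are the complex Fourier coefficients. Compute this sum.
Σ |c_n|^2 = 13/2

Parseval equates the L^2 energy of f (normalised by 1/(2π)) with the ℓ^2 sum of its Fourier coefficients: (1/(2π)) ∫_0^{2π} |f|^2 = Σ |c_n|^2.
Compute the left side: (1/(2π)) [∫_0^π 2^2 dx + ∫_π^{2π} (-3)^2 dx] = (1/(2π)) · (4π + 9π) = (4 + 9)/2 = 13/2.
So Σ_{n ∈ Z} |c_n|^2 = 13/2.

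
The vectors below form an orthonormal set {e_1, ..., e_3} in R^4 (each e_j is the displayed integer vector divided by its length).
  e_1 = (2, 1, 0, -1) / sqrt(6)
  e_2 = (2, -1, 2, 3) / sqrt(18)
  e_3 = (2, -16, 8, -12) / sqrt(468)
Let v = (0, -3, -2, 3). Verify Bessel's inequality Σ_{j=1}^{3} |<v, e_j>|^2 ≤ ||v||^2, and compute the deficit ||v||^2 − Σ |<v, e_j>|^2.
Σ |<v, e_j>|^2 = 374/39; ||v||^2 = 22; deficit = 484/39

Write each e_j = u_j / sqrt(<u_j, u_j>) where u_j is the displayed integer vector. Then <v, e_j> = <v, u_j> / sqrt(<u_j, u_j>), so |<v, e_j>|^2 = <v, u_j>^2 / <u_j, u_j>.
Coefficients: <v, e_1> = -6/sqrt(6), <v, e_2> = 8/sqrt(18), <v, e_3> = -4/sqrt(468).
Square and sum: Σ |<v, e_j>|^2 = 374/39.
Compute ||v||^2 = v·v = 22.
Deficit = 22 − 374/39 = 484/39 ≥ 0, confirming Bessel's inequality. (The deficit equals ||v − Σ <v,e_j> e_j||^2, the squared distance from v to span{e_j}.)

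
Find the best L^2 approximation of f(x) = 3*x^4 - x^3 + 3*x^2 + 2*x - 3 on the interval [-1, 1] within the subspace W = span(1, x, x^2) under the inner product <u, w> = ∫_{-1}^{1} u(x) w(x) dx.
g(x) = 39*x^2/7 + 7*x/5 - 114/35

The best approximation g ∈ W is the orthogonal projection of f onto W. Writing g = a_0 + a_1 x + a_2 x^2, the coefficients solve the normal equations G · a = b where
  G_{ij} = <φ_i, φ_j> and b_i = <f, φ_i>, with φ_0 = 1, φ_1 = x, φ_2 = x^2.
G =
  [2, 0, 2/3]
  [0, 2/3, 0]
  [2/3, 0, 2/5],
b = (-14/5, 14/15, 2/35).
Solving gives a_0 = -114/35, a_1 = 7/5, a_2 = 39/7, so
  g(x) = 39*x^2/7 + 7*x/5 - 114/35.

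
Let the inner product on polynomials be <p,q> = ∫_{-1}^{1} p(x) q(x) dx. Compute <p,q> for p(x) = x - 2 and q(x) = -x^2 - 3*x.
<p,q> = -2/3

Expand the product: p(x)·q(x) = -x^3 - x^2 + 6*x.
∫_{-1}^{1} of each monomial x^k gives [2/(k+1) if k even, 0 if k odd]. Integrating term-by-term (or equivalently evaluating the antiderivative F(x) = -x^4/4 - x^3/3 + 3*x^2 at the endpoints):
  F(1) − F(−1) = 29/12 − (37/12) = -2/3.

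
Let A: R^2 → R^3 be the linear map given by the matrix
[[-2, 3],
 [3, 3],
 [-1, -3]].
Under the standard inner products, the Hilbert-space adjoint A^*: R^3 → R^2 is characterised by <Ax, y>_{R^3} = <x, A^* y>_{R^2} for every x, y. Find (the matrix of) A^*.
A^* = A^T =
[[-2, 3, -1],
 [3, 3, -3]]

For real matrices with standard dot products, the defining identity <Ax, y> = <x, A^* y> gives (Ax)^T y = x^T (A^*) y, i.e. x^T A^T y = x^T (A^*) y. Since this holds for all x, y, we must have A^* = A^T. Therefore
A^* =
[[-2, 3, -1],
 [3, 3, -3]].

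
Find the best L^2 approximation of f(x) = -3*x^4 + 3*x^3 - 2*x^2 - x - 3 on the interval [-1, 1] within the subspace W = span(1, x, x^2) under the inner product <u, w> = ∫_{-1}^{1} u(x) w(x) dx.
g(x) = -32*x^2/7 + 4*x/5 - 96/35

The best approximation g ∈ W is the orthogonal projection of f onto W. Writing g = a_0 + a_1 x + a_2 x^2, the coefficients solve the normal equations G · a = b where
  G_{ij} = <φ_i, φ_j> and b_i = <f, φ_i>, with φ_0 = 1, φ_1 = x, φ_2 = x^2.
G =
  [2, 0, 2/3]
  [0, 2/3, 0]
  [2/3, 0, 2/5],
b = (-128/15, 8/15, -128/35).
Solving gives a_0 = -96/35, a_1 = 4/5, a_2 = -32/7, so
  g(x) = -32*x^2/7 + 4*x/5 - 96/35.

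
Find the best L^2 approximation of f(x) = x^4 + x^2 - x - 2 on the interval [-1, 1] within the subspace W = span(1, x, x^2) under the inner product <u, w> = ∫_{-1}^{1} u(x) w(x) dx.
g(x) = 13*x^2/7 - x - 73/35

The best approximation g ∈ W is the orthogonal projection of f onto W. Writing g = a_0 + a_1 x + a_2 x^2, the coefficients solve the normal equations G · a = b where
  G_{ij} = <φ_i, φ_j> and b_i = <f, φ_i>, with φ_0 = 1, φ_1 = x, φ_2 = x^2.
G =
  [2, 0, 2/3]
  [0, 2/3, 0]
  [2/3, 0, 2/5],
b = (-44/15, -2/3, -68/105).
Solving gives a_0 = -73/35, a_1 = -1, a_2 = 13/7, so
  g(x) = 13*x^2/7 - x - 73/35.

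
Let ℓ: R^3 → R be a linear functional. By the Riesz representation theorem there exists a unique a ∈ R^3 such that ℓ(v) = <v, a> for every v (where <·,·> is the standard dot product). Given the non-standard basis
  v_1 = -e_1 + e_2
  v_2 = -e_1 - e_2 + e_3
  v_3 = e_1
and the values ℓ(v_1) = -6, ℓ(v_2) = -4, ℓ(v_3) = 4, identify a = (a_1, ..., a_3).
a = (4, -2, -2)

Write a = (a_1, ..., a_3) in the standard basis. For each basis vector v_i, ℓ(v_i) = <v_i, a> is a linear equation in the a_j's. Collect the n equations into a matrix system V a = ℓ, where row i of V is v_i (expressed in the standard basis). Since V is invertible (lower-triangular with 1s on the diagonal, up to permutation), solve by back-substitution:
  V =
[[-1, 1, 0],
 [-1, -1, 1],
 [1, 0, 0]]
  V a = (-6, -4, 4)
Solving gives a = (4, -2, -2).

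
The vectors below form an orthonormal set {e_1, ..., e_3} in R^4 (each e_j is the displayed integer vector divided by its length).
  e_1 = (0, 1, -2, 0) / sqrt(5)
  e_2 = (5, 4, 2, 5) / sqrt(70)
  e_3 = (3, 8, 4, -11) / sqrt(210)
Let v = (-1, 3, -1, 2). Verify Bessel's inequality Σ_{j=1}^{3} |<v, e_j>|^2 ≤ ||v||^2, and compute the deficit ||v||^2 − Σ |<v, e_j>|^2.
Σ |<v, e_j>|^2 = 25/3; ||v||^2 = 15; deficit = 20/3

Write each e_j = u_j / sqrt(<u_j, u_j>) where u_j is the displayed integer vector. Then <v, e_j> = <v, u_j> / sqrt(<u_j, u_j>), so |<v, e_j>|^2 = <v, u_j>^2 / <u_j, u_j>.
Coefficients: <v, e_1> = 5/sqrt(5), <v, e_2> = 15/sqrt(70), <v, e_3> = -5/sqrt(210).
Square and sum: Σ |<v, e_j>|^2 = 25/3.
Compute ||v||^2 = v·v = 15.
Deficit = 15 − 25/3 = 20/3 ≥ 0, confirming Bessel's inequality. (The deficit equals ||v − Σ <v,e_j> e_j||^2, the squared distance from v to span{e_j}.)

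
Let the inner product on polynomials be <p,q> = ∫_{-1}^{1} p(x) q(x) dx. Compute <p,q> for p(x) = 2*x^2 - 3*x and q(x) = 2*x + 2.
<p,q> = -4/3

Expand the product: p(x)·q(x) = 4*x^3 - 2*x^2 - 6*x.
∫_{-1}^{1} of each monomial x^k gives [2/(k+1) if k even, 0 if k odd]. Integrating term-by-term (or equivalently evaluating the antiderivative F(x) = x^4 - 2*x^3/3 - 3*x^2 at the endpoints):
  F(1) − F(−1) = -8/3 − (-4/3) = -4/3.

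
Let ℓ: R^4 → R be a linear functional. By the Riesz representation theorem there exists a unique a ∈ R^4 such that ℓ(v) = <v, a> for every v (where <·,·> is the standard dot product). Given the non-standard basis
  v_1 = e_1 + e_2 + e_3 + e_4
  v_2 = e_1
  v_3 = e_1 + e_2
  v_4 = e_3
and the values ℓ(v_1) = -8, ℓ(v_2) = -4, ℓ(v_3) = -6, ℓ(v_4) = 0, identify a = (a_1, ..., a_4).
a = (-4, -2, 0, -2)

Write a = (a_1, ..., a_4) in the standard basis. For each basis vector v_i, ℓ(v_i) = <v_i, a> is a linear equation in the a_j's. Collect the n equations into a matrix system V a = ℓ, where row i of V is v_i (expressed in the standard basis). Since V is invertible (lower-triangular with 1s on the diagonal, up to permutation), solve by back-substitution:
  V =
[[1, 1, 1, 1],
 [1, 0, 0, 0],
 [1, 1, 0, 0],
 [0, 0, 1, 0]]
  V a = (-8, -4, -6, 0)
Solving gives a = (-4, -2, 0, -2).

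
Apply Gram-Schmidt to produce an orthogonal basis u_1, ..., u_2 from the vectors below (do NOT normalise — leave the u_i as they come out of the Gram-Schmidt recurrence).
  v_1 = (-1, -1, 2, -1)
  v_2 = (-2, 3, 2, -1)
Orthogonal basis:
  u_1 = (-1, -1, 2, -1)
  u_2 = (-10/7, 25/7, 6/7, -3/7)

Apply the Gram-Schmidt recurrence
  u_1 = v_1
  u_i = v_i − Σ_{j<i} ((v_i · u_j) / (u_j · u_j)) · u_j.

Step by step this gives:
  u_1 = (-1, -1, 2, -1)
  u_2 = (-10/7, 25/7, 6/7, -3/7)

Orthogonality check:
  u_2 · u_1 = 0 (should be 0)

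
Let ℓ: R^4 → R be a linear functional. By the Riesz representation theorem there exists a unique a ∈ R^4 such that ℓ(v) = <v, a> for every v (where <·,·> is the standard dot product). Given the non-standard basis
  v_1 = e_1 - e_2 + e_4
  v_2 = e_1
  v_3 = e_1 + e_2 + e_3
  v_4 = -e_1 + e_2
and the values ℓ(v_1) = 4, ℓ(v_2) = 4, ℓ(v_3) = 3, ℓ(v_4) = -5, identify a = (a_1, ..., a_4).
a = (4, -1, 0, -1)

Write a = (a_1, ..., a_4) in the standard basis. For each basis vector v_i, ℓ(v_i) = <v_i, a> is a linear equation in the a_j's. Collect the n equations into a matrix system V a = ℓ, where row i of V is v_i (expressed in the standard basis). Since V is invertible (lower-triangular with 1s on the diagonal, up to permutation), solve by back-substitution:
  V =
[[1, -1, 0, 1],
 [1, 0, 0, 0],
 [1, 1, 1, 0],
 [-1, 1, 0, 0]]
  V a = (4, 4, 3, -5)
Solving gives a = (4, -1, 0, -1).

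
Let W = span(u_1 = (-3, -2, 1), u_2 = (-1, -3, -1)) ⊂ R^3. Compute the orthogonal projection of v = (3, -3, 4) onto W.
proj_W(v) = (-1/18, -5/9, -5/18)

Set up U = [u_1 | ... | u_2] ∈ R^(3×2). The projector onto W = col(U) is P = U (U^T U)^(-1) U^T.
Compute U^T U =
  [14, 8]
  [8, 11],
and U^T v = (1, 2).
Solve U^T U · c = U^T v for the coefficients: c = (-1/18, 2/9). The projection is proj_W(v) = U c.
Check: (v - proj_W(v)) · u_1 = 0  (should be 0).
Check: (v - proj_W(v)) · u_2 = 0  (should be 0).
Result: proj_W(v) = (-1/18, -5/9, -5/18).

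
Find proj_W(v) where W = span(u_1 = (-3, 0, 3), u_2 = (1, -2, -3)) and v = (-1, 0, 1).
proj_W(v) = (-1, 0, 1)

Set up U = [u_1 | ... | u_2] ∈ R^(3×2). The projector onto W = col(U) is P = U (U^T U)^(-1) U^T.
Compute U^T U =
  [18, -12]
  [-12, 14],
and U^T v = (6, -4).
Solve U^T U · c = U^T v for the coefficients: c = (1/3, 0). The projection is proj_W(v) = U c.
Check: (v - proj_W(v)) · u_1 = 0  (should be 0).
Check: (v - proj_W(v)) · u_2 = 0  (should be 0).
Result: proj_W(v) = (-1, 0, 1).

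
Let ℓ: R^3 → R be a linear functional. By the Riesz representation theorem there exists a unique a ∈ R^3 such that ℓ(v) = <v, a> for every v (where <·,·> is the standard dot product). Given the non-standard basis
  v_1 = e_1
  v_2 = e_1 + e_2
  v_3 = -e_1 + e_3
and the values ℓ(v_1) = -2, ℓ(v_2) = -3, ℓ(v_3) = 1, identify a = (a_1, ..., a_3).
a = (-2, -1, -1)

Write a = (a_1, ..., a_3) in the standard basis. For each basis vector v_i, ℓ(v_i) = <v_i, a> is a linear equation in the a_j's. Collect the n equations into a matrix system V a = ℓ, where row i of V is v_i (expressed in the standard basis). Since V is invertible (lower-triangular with 1s on the diagonal, up to permutation), solve by back-substitution:
  V =
[[1, 0, 0],
 [1, 1, 0],
 [-1, 0, 1]]
  V a = (-2, -3, 1)
Solving gives a = (-2, -1, -1).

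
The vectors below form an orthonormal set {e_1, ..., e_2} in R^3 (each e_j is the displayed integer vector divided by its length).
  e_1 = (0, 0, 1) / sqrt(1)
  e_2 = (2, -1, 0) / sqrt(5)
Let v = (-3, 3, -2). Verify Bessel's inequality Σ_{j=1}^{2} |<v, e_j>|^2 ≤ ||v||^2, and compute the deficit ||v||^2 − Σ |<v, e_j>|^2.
Σ |<v, e_j>|^2 = 101/5; ||v||^2 = 22; deficit = 9/5

Write each e_j = u_j / sqrt(<u_j, u_j>) where u_j is the displayed integer vector. Then <v, e_j> = <v, u_j> / sqrt(<u_j, u_j>), so |<v, e_j>|^2 = <v, u_j>^2 / <u_j, u_j>.
Coefficients: <v, e_1> = -2/sqrt(1), <v, e_2> = -9/sqrt(5).
Square and sum: Σ |<v, e_j>|^2 = 101/5.
Compute ||v||^2 = v·v = 22.
Deficit = 22 − 101/5 = 9/5 ≥ 0, confirming Bessel's inequality. (The deficit equals ||v − Σ <v,e_j> e_j||^2, the squared distance from v to span{e_j}.)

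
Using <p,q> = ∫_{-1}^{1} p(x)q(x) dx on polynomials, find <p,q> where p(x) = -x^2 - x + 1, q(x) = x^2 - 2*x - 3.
<p,q> = -12/5

Expand the product: p(x)·q(x) = -x^4 + x^3 + 6*x^2 + x - 3.
∫_{-1}^{1} of each monomial x^k gives [2/(k+1) if k even, 0 if k odd]. Integrating term-by-term (or equivalently evaluating the antiderivative F(x) = -x^5/5 + x^4/4 + 2*x^3 + x^2/2 - 3*x at the endpoints):
  F(1) − F(−1) = -9/20 − (39/20) = -12/5.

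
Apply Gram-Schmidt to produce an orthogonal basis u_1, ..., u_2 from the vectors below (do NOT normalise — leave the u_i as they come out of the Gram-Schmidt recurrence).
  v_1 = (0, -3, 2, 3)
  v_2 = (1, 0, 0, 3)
Orthogonal basis:
  u_1 = (0, -3, 2, 3)
  u_2 = (1, 27/22, -9/11, 39/22)

Apply the Gram-Schmidt recurrence
  u_1 = v_1
  u_i = v_i − Σ_{j<i} ((v_i · u_j) / (u_j · u_j)) · u_j.

Step by step this gives:
  u_1 = (0, -3, 2, 3)
  u_2 = (1, 27/22, -9/11, 39/22)

Orthogonality check:
  u_2 · u_1 = 0 (should be 0)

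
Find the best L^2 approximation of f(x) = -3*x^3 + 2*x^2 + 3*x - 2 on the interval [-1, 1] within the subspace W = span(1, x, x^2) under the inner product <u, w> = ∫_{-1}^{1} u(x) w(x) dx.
g(x) = 2*x^2 + 6*x/5 - 2

The best approximation g ∈ W is the orthogonal projection of f onto W. Writing g = a_0 + a_1 x + a_2 x^2, the coefficients solve the normal equations G · a = b where
  G_{ij} = <φ_i, φ_j> and b_i = <f, φ_i>, with φ_0 = 1, φ_1 = x, φ_2 = x^2.
G =
  [2, 0, 2/3]
  [0, 2/3, 0]
  [2/3, 0, 2/5],
b = (-8/3, 4/5, -8/15).
Solving gives a_0 = -2, a_1 = 6/5, a_2 = 2, so
  g(x) = 2*x^2 + 6*x/5 - 2.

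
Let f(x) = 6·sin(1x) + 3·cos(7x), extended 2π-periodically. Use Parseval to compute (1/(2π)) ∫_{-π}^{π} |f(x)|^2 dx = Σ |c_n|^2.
Σ |c_n|^2 = 45/2

Expand |f|^2 and use orthogonality of {sin(nx), cos(mx)} on [-π, π]:
  ∫_{-π}^{π} sin(nx)^2 dx = π, ∫ cos(mx)^2 dx = π, and cross terms integrate to 0.
So ∫_{-π}^{π} f(x)^2 dx = 6^2 · π + 3^2 · π = (36 + 9)π.
Divide by 2π: (36 + 9)/2 = 45/2.
By Parseval, this equals Σ |c_n|^2.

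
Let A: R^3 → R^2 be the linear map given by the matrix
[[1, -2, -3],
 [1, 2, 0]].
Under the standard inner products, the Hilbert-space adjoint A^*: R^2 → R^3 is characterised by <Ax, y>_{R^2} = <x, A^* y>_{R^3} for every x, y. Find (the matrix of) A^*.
A^* = A^T =
[[1, 1],
 [-2, 2],
 [-3, 0]]

For real matrices with standard dot products, the defining identity <Ax, y> = <x, A^* y> gives (Ax)^T y = x^T (A^*) y, i.e. x^T A^T y = x^T (A^*) y. Since this holds for all x, y, we must have A^* = A^T. Therefore
A^* =
[[1, 1],
 [-2, 2],
 [-3, 0]].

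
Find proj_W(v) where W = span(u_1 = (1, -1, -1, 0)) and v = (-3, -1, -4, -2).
proj_W(v) = (2/3, -2/3, -2/3, 0)

Set up U = [u_1 | ... | u_1] ∈ R^(4×1). The projector onto W = col(U) is P = U (U^T U)^(-1) U^T.
Compute U^T U =
  [3],
and U^T v = (2).
Solve U^T U · c = U^T v for the coefficients: c = (2/3). The projection is proj_W(v) = U c.
Check: (v - proj_W(v)) · u_1 = 0  (should be 0).
Result: proj_W(v) = (2/3, -2/3, -2/3, 0).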